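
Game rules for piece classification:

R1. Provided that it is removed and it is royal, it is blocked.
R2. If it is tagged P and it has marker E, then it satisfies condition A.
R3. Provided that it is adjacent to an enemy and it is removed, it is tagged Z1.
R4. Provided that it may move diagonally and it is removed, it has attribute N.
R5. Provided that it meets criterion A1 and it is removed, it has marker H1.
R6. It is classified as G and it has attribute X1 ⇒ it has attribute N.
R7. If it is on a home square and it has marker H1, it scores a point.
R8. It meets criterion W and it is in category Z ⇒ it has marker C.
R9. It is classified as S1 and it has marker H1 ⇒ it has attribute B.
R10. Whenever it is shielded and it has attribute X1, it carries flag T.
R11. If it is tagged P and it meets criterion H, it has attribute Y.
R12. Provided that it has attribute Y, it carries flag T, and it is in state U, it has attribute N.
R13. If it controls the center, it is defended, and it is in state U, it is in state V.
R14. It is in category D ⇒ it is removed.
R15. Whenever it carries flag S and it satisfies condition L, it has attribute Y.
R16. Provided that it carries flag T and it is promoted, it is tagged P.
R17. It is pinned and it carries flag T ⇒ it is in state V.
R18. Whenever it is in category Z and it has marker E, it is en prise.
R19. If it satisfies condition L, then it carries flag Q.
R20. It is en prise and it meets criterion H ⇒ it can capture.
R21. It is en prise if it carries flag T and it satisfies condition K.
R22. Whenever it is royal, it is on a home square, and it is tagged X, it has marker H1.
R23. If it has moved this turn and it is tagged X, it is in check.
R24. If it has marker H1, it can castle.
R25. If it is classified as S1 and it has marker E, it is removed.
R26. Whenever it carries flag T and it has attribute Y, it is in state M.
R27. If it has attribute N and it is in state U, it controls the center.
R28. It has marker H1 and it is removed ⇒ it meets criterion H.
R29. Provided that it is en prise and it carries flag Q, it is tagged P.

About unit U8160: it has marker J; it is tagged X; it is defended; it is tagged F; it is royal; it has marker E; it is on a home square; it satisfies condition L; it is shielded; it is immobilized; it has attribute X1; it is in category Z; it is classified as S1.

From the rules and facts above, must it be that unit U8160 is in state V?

Forward chaining from the given facts derives: carries flag T, is en prise, carries flag Q, has marker H1, can castle, is removed, meets criterion H, is tagged P, is blocked, satisfies condition A, scores a point, has attribute B, has attribute Y, can capture, is in state M.
Rules concluding "it is in state V": R13 needs "it controls the center"; R17 needs "it is pinned" — none of these are established.

No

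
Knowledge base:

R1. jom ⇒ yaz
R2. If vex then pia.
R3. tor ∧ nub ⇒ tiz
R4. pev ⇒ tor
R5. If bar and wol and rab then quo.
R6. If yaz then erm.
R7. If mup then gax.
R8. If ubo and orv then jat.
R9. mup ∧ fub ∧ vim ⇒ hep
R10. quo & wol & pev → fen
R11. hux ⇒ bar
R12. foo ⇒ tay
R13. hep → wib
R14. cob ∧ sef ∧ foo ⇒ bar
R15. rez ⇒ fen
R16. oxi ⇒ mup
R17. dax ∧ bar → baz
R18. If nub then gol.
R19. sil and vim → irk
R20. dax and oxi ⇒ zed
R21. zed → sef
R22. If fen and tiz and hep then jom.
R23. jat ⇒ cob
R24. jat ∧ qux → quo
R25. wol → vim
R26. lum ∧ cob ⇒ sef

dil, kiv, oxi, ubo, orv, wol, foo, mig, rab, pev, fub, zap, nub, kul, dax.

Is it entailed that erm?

Yes

tor  (by R4: pev)
jat  (by R8: ubo, orv)
mup  (by R16: oxi)
zed  (by R20: dax, oxi)
sef  (by R21: zed)
cob  (by R23: jat)
vim  (by R25: wol)
tiz  (by R3: tor, nub)
hep  (by R9: mup, fub, vim)
bar  (by R14: cob, sef, foo)
quo  (by R5: bar, wol, rab)
fen  (by R10: quo, wol, pev)
jom  (by R22: fen, tiz, hep)
yaz  (by R1: jom)
erm  (by R6: yaz)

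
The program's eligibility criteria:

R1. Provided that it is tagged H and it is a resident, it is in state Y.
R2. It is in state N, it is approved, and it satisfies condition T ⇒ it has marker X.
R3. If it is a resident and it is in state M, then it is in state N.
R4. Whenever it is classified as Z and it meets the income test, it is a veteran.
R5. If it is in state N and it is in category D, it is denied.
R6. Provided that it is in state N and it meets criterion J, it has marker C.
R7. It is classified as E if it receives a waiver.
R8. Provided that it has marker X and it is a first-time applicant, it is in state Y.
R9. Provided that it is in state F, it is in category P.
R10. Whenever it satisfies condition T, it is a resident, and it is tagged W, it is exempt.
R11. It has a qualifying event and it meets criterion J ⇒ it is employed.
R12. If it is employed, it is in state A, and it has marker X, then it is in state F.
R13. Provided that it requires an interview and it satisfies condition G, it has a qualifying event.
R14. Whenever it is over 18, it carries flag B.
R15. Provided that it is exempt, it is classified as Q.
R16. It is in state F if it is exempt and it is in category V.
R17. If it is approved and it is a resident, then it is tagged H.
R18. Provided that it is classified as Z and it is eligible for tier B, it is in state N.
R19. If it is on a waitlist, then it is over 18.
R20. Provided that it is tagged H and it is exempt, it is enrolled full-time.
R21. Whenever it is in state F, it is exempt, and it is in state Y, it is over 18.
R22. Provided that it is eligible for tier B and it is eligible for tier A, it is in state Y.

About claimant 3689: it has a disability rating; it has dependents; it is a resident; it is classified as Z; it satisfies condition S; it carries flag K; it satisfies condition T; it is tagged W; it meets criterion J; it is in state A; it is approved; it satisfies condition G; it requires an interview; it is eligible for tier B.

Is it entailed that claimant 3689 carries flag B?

By R10 (it satisfies condition T, it is a resident, it is tagged W): it is exempt.
By R13 (it requires an interview, it satisfies condition G): it has a qualifying event.
By R17 (it is approved, it is a resident): it is tagged H.
By R18 (it is classified as Z, it is eligible for tier B): it is in state N.
By R1 (it is tagged H, it is a resident): it is in state Y.
By R2 (it is in state N, it is approved, it satisfies condition T): it has marker X.
By R11 (it has a qualifying event, it meets criterion J): it is employed.
By R12 (it is employed, it is in state A, it has marker X): it is in state F.
By R21 (it is in state F, it is exempt, it is in state Y): it is over 18.
By R14 (it is over 18): it carries flag B.

Yes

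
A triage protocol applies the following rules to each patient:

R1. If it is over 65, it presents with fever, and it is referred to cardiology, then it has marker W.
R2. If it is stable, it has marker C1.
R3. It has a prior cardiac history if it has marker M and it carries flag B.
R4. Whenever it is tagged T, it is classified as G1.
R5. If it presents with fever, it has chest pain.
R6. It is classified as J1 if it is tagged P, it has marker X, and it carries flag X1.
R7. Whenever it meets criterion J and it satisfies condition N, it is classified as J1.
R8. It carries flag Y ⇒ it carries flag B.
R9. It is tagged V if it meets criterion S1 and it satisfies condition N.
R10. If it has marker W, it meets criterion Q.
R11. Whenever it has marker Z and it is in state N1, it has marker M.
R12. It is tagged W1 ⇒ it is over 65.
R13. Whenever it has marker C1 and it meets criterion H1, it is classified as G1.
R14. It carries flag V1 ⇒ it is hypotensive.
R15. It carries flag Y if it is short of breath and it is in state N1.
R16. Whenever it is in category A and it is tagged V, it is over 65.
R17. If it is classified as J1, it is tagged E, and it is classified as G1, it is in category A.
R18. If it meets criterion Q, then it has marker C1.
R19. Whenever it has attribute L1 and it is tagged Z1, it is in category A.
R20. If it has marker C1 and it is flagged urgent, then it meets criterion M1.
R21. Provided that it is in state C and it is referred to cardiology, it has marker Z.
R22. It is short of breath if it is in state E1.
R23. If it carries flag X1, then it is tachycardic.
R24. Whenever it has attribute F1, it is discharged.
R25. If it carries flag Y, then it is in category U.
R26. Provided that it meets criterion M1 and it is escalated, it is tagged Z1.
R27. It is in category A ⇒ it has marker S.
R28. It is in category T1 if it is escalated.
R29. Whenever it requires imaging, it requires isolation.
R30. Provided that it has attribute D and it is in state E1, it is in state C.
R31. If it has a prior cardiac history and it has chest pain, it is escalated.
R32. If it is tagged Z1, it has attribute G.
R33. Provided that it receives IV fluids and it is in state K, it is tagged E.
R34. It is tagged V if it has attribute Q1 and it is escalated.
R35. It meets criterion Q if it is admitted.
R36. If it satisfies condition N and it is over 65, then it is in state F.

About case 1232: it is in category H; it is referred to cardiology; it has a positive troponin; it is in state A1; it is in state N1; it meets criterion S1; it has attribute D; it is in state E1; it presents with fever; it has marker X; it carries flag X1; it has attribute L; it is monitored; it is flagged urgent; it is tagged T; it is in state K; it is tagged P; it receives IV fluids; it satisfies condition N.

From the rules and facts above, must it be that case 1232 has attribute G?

By R4 (it is tagged T): it is classified as G1.
By R5 (it presents with fever): it has chest pain.
By R6 (it is tagged P, it has marker X, it carries flag X1): it is classified as J1.
By R9 (it meets criterion S1, it satisfies condition N): it is tagged V.
By R22 (it is in state E1): it is short of breath.
By R30 (it has attribute D, it is in state E1): it is in state C.
By R33 (it receives IV fluids, it is in state K): it is tagged E.
By R15 (it is short of breath, it is in state N1): it carries flag Y.
By R17 (it is classified as J1, it is tagged E, it is classified as G1): it is in category A.
By R21 (it is in state C, it is referred to cardiology): it has marker Z.
By R8 (it carries flag Y): it carries flag B.
By R11 (it has marker Z, it is in state N1): it has marker M.
By R16 (it is in category A, it is tagged V): it is over 65.
By R1 (it is over 65, it presents with fever, it is referred to cardiology): it has marker W.
By R3 (it has marker M, it carries flag B): it has a prior cardiac history.
By R10 (it has marker W): it meets criterion Q.
By R18 (it meets criterion Q): it has marker C1.
By R20 (it has marker C1, it is flagged urgent): it meets criterion M1.
By R31 (it has a prior cardiac history, it has chest pain): it is escalated.
By R26 (it meets criterion M1, it is escalated): it is tagged Z1.
By R32 (it is tagged Z1): it has attribute G.

Yes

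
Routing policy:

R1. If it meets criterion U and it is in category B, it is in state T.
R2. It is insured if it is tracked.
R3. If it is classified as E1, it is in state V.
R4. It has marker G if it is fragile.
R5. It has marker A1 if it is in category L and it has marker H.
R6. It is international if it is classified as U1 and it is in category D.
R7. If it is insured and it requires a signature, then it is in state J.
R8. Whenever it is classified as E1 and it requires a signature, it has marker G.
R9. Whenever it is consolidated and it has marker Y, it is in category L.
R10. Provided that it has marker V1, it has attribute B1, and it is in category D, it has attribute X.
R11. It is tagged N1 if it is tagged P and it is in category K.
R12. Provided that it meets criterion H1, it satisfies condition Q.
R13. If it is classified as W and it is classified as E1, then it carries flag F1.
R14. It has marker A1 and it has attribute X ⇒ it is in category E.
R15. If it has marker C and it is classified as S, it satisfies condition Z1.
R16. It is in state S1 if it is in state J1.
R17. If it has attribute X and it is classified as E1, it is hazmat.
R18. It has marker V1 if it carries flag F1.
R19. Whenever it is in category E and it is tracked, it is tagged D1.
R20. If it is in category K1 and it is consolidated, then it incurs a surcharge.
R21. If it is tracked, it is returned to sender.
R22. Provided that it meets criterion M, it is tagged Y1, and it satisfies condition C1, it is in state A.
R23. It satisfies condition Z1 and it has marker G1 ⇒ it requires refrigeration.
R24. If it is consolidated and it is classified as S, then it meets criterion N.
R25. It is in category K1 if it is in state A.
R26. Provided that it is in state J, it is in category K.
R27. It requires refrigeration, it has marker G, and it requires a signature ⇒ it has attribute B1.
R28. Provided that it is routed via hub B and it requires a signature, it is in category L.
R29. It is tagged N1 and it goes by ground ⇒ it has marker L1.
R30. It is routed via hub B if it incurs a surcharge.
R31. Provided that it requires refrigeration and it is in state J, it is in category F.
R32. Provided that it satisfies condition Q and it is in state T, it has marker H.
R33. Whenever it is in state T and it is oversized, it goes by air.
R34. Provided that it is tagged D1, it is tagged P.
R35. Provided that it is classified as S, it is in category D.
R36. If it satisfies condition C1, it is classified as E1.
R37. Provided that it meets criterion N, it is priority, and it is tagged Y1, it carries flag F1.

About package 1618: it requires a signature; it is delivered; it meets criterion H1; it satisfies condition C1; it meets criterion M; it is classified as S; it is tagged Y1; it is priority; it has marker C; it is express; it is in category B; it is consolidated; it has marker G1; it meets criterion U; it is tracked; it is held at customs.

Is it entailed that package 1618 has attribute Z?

No

Forward chaining from the given facts derives: is in state T, is insured, is in state J, satisfies condition Q, satisfies condition Z1, is returned to sender, is in state A, requires refrigeration, meets criterion N, is in category K1, is in category K, is in category F, has marker H, is in category D, is classified as E1, carries flag F1, is in state V, has marker G, has marker V1, incurs a surcharge, has attribute B1, is routed via hub B, has attribute X, is hazmat, is in category L, has marker A1, is in category E, is tagged D1, is tagged P, is tagged N1.
No rule has "it has attribute Z" as its conclusion, and it is not among the given facts.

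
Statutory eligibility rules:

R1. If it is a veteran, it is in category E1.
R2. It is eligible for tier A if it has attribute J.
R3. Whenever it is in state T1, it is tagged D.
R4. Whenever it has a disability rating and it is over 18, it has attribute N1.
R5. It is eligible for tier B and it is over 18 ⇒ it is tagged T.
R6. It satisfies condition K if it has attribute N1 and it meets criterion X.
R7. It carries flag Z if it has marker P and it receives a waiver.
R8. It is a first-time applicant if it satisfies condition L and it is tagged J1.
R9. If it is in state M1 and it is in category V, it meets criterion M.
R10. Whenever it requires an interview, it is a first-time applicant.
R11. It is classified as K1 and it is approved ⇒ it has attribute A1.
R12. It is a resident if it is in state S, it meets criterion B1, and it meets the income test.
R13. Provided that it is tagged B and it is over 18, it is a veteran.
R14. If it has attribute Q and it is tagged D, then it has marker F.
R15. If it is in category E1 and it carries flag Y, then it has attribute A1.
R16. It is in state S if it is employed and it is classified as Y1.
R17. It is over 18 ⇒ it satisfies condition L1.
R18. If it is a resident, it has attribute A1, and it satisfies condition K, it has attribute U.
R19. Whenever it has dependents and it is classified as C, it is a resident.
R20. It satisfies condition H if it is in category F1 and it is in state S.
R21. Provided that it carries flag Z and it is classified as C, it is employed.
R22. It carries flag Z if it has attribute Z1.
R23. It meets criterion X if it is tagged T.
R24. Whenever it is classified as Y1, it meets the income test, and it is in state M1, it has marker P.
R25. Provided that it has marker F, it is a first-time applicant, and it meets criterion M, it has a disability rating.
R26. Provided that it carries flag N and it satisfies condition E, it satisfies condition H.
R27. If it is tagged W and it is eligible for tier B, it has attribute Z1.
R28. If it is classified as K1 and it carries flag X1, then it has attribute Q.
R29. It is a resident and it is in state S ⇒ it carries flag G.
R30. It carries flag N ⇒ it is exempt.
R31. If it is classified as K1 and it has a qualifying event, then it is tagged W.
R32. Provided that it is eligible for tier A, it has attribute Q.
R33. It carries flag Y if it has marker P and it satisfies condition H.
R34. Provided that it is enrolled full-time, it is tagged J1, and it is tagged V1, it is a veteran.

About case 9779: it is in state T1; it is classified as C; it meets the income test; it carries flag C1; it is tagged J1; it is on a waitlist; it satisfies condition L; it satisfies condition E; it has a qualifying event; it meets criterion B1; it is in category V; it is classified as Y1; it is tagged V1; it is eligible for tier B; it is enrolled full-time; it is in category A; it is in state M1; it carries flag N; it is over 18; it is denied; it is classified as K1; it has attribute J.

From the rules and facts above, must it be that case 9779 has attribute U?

Yes

By R2 (it has attribute J): it is eligible for tier A.
By R3 (it is in state T1): it is tagged D.
By R5 (it is eligible for tier B, it is over 18): it is tagged T.
By R8 (it satisfies condition L, it is tagged J1): it is a first-time applicant.
By R9 (it is in state M1, it is in category V): it meets criterion M.
By R23 (it is tagged T): it meets criterion X.
By R24 (it is classified as Y1, it meets the income test, it is in state M1): it has marker P.
By R26 (it carries flag N, it satisfies condition E): it satisfies condition H.
By R31 (it is classified as K1, it has a qualifying event): it is tagged W.
By R32 (it is eligible for tier A): it has attribute Q.
By R33 (it has marker P, it satisfies condition H): it carries flag Y.
By R34 (it is enrolled full-time, it is tagged J1, it is tagged V1): it is a veteran.
By R1 (it is a veteran): it is in category E1.
By R14 (it has attribute Q, it is tagged D): it has marker F.
By R15 (it is in category E1, it carries flag Y): it has attribute A1.
By R25 (it has marker F, it is a first-time applicant, it meets criterion M): it has a disability rating.
By R27 (it is tagged W, it is eligible for tier B): it has attribute Z1.
By R4 (it has a disability rating, it is over 18): it has attribute N1.
By R6 (it has attribute N1, it meets criterion X): it satisfies condition K.
By R22 (it has attribute Z1): it carries flag Z.
By R21 (it carries flag Z, it is classified as C): it is employed.
By R16 (it is employed, it is classified as Y1): it is in state S.
By R12 (it is in state S, it meets criterion B1, it meets the income test): it is a resident.
By R18 (it is a resident, it has attribute A1, it satisfies condition K): it has attribute U.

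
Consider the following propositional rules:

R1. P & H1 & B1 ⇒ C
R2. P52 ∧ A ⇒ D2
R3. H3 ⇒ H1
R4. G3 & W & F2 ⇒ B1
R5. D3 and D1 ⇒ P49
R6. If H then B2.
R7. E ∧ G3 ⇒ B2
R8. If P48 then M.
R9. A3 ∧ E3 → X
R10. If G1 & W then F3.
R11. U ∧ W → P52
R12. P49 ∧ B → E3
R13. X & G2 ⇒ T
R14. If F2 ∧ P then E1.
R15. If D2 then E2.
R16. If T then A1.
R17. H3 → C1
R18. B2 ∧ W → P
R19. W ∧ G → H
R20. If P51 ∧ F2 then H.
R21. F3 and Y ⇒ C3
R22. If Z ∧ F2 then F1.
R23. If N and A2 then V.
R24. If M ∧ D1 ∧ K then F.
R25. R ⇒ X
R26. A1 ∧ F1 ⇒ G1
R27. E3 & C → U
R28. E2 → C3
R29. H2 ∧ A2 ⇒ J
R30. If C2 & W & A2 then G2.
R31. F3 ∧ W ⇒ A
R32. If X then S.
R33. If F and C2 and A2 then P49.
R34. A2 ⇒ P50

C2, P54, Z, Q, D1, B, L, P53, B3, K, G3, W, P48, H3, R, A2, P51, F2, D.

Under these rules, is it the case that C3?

Yes

H1  (by R3: H3)
B1  (by R4: G3, W, F2)
M  (by R8: P48)
H  (by R20: P51, F2)
F1  (by R22: Z, F2)
F  (by R24: M, D1, K)
X  (by R25: R)
G2  (by R30: C2, W, A2)
P49  (by R33: F, C2, A2)
B2  (by R6: H)
E3  (by R12: P49, B)
T  (by R13: X, G2)
A1  (by R16: T)
P  (by R18: B2, W)
G1  (by R26: A1, F1)
C  (by R1: P, H1, B1)
F3  (by R10: G1, W)
U  (by R27: E3, C)
A  (by R31: F3, W)
P52  (by R11: U, W)
D2  (by R2: P52, A)
E2  (by R15: D2)
C3  (by R28: E2)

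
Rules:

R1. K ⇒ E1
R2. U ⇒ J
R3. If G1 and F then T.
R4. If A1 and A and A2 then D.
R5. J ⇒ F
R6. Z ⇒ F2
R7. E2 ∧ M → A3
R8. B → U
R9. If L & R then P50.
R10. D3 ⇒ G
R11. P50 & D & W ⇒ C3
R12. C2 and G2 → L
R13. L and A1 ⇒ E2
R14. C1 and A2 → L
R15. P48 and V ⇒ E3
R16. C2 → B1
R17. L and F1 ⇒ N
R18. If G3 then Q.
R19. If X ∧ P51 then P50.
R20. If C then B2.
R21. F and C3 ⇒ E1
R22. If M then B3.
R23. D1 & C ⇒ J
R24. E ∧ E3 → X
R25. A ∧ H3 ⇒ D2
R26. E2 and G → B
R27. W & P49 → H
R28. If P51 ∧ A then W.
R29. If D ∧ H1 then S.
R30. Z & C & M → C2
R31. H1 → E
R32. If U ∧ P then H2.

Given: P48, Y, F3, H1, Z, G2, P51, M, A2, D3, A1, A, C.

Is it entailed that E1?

No

Forward chaining from the given facts derives: D, F2, G, B2, B3, W, S, C2, E, L, E2, B1, B, A3, U, J, F.
Rules concluding E1: R1 needs K; R21 needs C3 — none of these are established.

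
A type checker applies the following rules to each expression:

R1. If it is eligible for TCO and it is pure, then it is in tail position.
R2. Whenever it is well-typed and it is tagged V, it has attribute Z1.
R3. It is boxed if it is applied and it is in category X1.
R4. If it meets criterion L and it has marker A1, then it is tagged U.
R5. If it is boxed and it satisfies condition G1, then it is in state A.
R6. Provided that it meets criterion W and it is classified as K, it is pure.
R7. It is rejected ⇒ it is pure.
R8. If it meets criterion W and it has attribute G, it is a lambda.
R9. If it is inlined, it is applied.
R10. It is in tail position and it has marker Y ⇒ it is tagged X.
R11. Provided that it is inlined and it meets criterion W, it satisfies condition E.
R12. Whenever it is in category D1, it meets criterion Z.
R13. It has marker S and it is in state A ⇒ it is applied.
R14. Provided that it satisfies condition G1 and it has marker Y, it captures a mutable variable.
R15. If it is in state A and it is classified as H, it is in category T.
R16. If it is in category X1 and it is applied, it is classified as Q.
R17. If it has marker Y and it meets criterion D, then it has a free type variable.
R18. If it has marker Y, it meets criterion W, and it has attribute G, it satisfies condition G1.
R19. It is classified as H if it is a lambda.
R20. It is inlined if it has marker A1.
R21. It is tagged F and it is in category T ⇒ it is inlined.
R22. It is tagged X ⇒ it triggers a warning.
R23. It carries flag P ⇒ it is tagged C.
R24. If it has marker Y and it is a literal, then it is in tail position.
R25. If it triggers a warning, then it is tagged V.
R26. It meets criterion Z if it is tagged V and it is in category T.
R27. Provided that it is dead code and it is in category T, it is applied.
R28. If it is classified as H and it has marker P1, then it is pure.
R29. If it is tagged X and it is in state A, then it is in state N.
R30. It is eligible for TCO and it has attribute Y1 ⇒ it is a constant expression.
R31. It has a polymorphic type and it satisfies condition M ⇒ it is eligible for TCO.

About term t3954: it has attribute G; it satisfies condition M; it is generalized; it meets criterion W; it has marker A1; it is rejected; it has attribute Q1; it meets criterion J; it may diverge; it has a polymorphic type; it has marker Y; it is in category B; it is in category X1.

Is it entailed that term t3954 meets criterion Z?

Yes

By R7 (it is rejected): it is pure.
By R8 (it meets criterion W, it has attribute G): it is a lambda.
By R18 (it has marker Y, it meets criterion W, it has attribute G): it satisfies condition G1.
By R19 (it is a lambda): it is classified as H.
By R20 (it has marker A1): it is inlined.
By R31 (it has a polymorphic type, it satisfies condition M): it is eligible for TCO.
By R1 (it is eligible for TCO, it is pure): it is in tail position.
By R9 (it is inlined): it is applied.
By R10 (it is in tail position, it has marker Y): it is tagged X.
By R22 (it is tagged X): it triggers a warning.
By R25 (it triggers a warning): it is tagged V.
By R3 (it is applied, it is in category X1): it is boxed.
By R5 (it is boxed, it satisfies condition G1): it is in state A.
By R15 (it is in state A, it is classified as H): it is in category T.
By R26 (it is tagged V, it is in category T): it meets criterion Z.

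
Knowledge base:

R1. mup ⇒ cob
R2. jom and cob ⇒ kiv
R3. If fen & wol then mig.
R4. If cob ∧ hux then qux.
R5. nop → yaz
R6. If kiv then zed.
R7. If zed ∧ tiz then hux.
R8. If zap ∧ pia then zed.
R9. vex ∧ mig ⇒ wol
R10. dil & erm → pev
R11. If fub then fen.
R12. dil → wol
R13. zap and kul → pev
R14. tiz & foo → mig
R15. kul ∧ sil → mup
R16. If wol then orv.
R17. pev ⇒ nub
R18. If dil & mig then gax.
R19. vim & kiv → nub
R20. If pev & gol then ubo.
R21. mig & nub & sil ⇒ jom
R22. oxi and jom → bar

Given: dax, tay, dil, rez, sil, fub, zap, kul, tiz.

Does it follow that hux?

Yes

fen  (by R11: fub)
wol  (by R12: dil)
pev  (by R13: zap, kul)
mup  (by R15: kul, sil)
nub  (by R17: pev)
cob  (by R1: mup)
mig  (by R3: fen, wol)
jom  (by R21: mig, nub, sil)
kiv  (by R2: jom, cob)
zed  (by R6: kiv)
hux  (by R7: zed, tiz)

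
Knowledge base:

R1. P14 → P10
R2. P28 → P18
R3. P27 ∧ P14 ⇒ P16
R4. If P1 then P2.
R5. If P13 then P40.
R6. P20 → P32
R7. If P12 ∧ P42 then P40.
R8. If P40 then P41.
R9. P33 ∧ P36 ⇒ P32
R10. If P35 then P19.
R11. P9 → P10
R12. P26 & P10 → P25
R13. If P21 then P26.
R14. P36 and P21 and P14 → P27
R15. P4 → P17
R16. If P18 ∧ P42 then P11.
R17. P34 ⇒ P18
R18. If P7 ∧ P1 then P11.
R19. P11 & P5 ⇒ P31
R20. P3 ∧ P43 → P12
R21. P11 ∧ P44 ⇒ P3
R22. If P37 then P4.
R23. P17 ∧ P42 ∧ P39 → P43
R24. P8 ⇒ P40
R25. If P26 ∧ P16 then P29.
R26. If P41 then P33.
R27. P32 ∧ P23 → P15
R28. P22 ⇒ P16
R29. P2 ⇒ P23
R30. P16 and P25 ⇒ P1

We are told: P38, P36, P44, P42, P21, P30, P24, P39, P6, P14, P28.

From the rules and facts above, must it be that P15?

No

Forward chaining from the given facts derives: P10, P18, P26, P27, P11, P3, P16, P25, P29, P1, P2, P23.
The only rule concluding P15 is R27, which needs P32; that is never established.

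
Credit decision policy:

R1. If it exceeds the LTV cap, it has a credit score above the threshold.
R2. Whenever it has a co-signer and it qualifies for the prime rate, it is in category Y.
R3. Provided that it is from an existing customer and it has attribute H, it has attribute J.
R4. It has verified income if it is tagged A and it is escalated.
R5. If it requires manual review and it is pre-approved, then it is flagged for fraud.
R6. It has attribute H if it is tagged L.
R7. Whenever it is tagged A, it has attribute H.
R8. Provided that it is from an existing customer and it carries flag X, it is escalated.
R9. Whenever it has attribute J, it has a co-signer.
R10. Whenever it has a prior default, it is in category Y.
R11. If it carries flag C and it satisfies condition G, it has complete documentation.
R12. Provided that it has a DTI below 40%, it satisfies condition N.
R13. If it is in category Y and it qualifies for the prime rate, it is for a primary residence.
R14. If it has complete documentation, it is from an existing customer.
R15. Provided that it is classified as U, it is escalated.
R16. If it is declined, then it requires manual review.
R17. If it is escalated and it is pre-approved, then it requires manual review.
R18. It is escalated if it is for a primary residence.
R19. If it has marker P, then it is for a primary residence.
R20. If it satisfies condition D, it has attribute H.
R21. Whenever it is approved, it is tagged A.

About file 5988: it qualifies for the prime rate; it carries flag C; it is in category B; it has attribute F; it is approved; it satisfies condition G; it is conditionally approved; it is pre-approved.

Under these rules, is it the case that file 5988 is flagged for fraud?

Yes

By R11 (it carries flag C, it satisfies condition G): it has complete documentation.
By R14 (it has complete documentation): it is from an existing customer.
By R21 (it is approved): it is tagged A.
By R7 (it is tagged A): it has attribute H.
By R3 (it is from an existing customer, it has attribute H): it has attribute J.
By R9 (it has attribute J): it has a co-signer.
By R2 (it has a co-signer, it qualifies for the prime rate): it is in category Y.
By R13 (it is in category Y, it qualifies for the prime rate): it is for a primary residence.
By R18 (it is for a primary residence): it is escalated.
By R17 (it is escalated, it is pre-approved): it requires manual review.
By R5 (it requires manual review, it is pre-approved): it is flagged for fraud.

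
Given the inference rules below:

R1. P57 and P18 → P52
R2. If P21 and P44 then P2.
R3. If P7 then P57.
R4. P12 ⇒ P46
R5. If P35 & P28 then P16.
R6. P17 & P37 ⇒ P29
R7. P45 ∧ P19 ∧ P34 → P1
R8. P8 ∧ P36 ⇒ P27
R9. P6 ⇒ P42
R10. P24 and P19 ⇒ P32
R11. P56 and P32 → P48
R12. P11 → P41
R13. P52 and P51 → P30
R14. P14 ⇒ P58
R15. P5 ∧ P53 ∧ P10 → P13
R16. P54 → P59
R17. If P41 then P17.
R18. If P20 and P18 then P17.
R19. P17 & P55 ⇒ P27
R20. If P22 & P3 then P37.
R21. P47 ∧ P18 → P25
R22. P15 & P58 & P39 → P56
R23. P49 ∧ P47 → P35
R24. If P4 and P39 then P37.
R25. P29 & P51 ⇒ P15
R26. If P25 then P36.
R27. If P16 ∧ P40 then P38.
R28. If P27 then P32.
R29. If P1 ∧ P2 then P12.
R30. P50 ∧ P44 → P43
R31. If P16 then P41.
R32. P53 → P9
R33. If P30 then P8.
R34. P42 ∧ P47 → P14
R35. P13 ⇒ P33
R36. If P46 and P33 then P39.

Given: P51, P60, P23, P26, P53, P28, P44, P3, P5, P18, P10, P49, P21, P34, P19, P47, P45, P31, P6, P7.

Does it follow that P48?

Forward chaining from the given facts derives: P2, P57, P1, P42, P13, P25, P35, P36, P12, P9, P14, P33, P52, P46, P16, P30, P58, P41, P8, P39, P27, P17, P32.
The only rule concluding P48 is R11, which needs P56; that is never established.

No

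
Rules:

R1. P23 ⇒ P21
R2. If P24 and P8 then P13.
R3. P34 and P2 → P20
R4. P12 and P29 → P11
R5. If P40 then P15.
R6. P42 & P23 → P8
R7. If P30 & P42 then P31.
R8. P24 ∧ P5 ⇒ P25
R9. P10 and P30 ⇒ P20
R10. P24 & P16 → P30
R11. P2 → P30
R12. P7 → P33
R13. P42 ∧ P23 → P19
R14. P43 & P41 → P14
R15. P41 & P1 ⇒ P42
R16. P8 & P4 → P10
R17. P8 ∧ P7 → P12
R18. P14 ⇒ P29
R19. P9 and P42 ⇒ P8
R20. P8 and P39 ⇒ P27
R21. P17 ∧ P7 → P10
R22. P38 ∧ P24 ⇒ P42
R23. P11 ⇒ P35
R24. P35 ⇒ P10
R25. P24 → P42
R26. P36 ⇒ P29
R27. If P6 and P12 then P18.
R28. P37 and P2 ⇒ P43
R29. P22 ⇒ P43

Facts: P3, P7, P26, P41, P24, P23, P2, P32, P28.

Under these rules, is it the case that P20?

Forward chaining from the given facts derives: P21, P30, P33, P42, P8, P31, P19, P12, P13.
Rules concluding P20: R3 needs P34; R9 needs P10 — none of these are established.

No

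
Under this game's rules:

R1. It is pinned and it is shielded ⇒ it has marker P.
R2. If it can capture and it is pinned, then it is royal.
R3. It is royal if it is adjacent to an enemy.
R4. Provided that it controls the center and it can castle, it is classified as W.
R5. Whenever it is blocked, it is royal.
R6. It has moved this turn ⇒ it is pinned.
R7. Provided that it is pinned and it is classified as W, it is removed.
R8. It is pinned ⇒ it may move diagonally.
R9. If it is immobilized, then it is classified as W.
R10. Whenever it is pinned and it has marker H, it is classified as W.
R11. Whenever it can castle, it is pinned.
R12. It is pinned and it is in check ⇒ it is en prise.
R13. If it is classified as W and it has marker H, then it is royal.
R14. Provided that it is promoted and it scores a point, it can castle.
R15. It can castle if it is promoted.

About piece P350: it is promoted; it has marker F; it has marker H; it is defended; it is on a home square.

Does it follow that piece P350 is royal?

Yes

By R15 (it is promoted): it can castle.
By R11 (it can castle): it is pinned.
By R10 (it is pinned, it has marker H): it is classified as W.
By R13 (it is classified as W, it has marker H): it is royal.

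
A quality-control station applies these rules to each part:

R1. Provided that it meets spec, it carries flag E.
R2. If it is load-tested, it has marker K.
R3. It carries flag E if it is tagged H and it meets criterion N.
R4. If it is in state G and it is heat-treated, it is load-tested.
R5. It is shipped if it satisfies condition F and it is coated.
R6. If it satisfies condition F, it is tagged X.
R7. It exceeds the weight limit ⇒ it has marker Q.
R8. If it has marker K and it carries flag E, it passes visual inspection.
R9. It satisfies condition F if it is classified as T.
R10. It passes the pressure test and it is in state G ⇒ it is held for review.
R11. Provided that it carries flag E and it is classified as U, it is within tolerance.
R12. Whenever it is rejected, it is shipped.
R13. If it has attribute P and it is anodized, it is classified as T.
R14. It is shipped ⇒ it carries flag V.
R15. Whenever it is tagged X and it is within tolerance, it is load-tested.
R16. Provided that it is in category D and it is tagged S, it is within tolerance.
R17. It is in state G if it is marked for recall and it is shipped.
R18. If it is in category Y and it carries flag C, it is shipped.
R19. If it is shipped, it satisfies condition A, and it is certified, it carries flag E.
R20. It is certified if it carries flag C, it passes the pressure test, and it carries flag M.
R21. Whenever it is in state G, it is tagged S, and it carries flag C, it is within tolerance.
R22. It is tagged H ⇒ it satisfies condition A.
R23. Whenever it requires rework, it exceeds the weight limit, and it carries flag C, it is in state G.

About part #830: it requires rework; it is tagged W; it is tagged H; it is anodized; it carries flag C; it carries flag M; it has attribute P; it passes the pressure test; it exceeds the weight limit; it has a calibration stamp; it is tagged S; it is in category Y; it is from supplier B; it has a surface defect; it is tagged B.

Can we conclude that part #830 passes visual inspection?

Yes

By R13 (it has attribute P, it is anodized): it is classified as T.
By R18 (it is in category Y, it carries flag C): it is shipped.
By R20 (it carries flag C, it passes the pressure test, it carries flag M): it is certified.
By R22 (it is tagged H): it satisfies condition A.
By R23 (it requires rework, it exceeds the weight limit, it carries flag C): it is in state G.
By R9 (it is classified as T): it satisfies condition F.
By R19 (it is shipped, it satisfies condition A, it is certified): it carries flag E.
By R21 (it is in state G, it is tagged S, it carries flag C): it is within tolerance.
By R6 (it satisfies condition F): it is tagged X.
By R15 (it is tagged X, it is within tolerance): it is load-tested.
By R2 (it is load-tested): it has marker K.
By R8 (it has marker K, it carries flag E): it passes visual inspection.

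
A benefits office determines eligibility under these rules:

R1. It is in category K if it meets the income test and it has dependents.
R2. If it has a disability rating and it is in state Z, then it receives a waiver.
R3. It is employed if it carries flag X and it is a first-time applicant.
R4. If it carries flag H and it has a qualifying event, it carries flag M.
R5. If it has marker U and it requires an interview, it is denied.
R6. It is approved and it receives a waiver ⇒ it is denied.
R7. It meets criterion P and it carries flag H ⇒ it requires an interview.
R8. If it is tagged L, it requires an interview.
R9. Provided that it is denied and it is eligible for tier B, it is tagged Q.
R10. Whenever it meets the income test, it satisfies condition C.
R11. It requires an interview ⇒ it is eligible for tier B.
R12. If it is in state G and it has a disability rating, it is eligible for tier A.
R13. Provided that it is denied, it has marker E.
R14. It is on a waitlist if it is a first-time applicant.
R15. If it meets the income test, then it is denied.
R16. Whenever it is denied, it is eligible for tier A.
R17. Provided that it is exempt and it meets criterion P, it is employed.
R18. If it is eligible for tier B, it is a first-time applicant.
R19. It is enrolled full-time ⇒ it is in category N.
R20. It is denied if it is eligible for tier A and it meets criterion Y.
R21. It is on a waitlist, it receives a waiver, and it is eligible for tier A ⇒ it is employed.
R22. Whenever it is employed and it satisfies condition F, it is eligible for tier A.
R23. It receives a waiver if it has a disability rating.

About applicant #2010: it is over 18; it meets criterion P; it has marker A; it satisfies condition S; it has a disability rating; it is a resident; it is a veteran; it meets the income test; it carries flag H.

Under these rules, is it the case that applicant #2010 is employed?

By R7 (it meets criterion P, it carries flag H): it requires an interview.
By R11 (it requires an interview): it is eligible for tier B.
By R15 (it meets the income test): it is denied.
By R16 (it is denied): it is eligible for tier A.
By R18 (it is eligible for tier B): it is a first-time applicant.
By R23 (it has a disability rating): it receives a waiver.
By R14 (it is a first-time applicant): it is on a waitlist.
By R21 (it is on a waitlist, it receives a waiver, it is eligible for tier A): it is employed.

Yes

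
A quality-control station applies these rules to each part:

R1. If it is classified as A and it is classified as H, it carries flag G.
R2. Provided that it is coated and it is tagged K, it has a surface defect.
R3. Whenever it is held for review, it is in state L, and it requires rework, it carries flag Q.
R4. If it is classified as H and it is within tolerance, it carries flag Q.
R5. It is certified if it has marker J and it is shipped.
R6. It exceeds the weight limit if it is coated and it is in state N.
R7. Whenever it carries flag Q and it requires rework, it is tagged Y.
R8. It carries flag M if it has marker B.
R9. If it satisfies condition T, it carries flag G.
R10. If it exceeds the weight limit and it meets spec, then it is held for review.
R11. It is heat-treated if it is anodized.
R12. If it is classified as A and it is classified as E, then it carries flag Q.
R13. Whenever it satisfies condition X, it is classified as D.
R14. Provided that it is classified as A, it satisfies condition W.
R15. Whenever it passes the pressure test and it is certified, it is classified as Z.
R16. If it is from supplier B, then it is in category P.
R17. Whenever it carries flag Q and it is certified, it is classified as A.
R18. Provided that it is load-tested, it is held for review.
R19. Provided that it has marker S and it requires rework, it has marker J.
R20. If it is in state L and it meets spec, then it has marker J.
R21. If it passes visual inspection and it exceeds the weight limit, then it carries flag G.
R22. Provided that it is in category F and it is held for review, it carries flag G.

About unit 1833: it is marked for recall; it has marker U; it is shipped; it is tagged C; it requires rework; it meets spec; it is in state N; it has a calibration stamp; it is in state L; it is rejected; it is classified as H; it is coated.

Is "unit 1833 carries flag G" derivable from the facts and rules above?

Yes

By R6 (it is coated, it is in state N): it exceeds the weight limit.
By R10 (it exceeds the weight limit, it meets spec): it is held for review.
By R20 (it is in state L, it meets spec): it has marker J.
By R3 (it is held for review, it is in state L, it requires rework): it carries flag Q.
By R5 (it has marker J, it is shipped): it is certified.
By R17 (it carries flag Q, it is certified): it is classified as A.
By R1 (it is classified as A, it is classified as H): it carries flag G.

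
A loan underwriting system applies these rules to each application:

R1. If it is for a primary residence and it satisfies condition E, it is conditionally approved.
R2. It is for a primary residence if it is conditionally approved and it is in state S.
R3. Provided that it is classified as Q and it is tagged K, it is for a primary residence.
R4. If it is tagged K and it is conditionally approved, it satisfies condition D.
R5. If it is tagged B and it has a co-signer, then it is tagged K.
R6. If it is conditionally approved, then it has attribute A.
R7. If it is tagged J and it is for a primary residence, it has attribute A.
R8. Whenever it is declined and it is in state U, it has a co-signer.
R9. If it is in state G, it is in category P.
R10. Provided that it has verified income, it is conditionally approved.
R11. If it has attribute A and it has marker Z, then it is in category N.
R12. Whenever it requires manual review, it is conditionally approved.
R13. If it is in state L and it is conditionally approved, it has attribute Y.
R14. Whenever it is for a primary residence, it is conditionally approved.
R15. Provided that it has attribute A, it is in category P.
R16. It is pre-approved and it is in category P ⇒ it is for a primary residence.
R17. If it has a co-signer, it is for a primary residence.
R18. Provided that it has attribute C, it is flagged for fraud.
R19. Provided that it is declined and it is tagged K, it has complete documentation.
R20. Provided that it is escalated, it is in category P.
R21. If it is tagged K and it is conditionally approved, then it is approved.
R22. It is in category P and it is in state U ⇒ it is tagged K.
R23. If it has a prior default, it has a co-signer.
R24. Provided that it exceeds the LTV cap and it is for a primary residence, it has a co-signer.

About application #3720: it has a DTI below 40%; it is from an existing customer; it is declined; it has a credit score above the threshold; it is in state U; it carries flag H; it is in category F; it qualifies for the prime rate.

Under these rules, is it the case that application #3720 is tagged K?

Yes

By R8 (it is declined, it is in state U): it has a co-signer.
By R17 (it has a co-signer): it is for a primary residence.
By R14 (it is for a primary residence): it is conditionally approved.
By R6 (it is conditionally approved): it has attribute A.
By R15 (it has attribute A): it is in category P.
By R22 (it is in category P, it is in state U): it is tagged K.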